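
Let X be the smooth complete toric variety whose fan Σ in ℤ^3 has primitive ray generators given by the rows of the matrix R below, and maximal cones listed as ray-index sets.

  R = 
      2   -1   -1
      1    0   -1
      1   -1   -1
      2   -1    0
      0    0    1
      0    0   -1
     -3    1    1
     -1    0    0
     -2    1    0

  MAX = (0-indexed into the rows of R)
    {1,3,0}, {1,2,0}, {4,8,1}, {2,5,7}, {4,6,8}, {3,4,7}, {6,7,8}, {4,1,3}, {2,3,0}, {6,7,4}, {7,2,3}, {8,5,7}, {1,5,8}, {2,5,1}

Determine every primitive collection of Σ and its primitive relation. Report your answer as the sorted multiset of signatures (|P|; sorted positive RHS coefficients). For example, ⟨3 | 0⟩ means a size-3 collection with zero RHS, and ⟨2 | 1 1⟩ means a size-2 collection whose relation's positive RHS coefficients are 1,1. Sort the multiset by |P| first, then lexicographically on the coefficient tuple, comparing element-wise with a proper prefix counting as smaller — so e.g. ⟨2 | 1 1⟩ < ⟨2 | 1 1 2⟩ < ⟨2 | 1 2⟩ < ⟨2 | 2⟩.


|primitive collections| = 17. Relations:

  {3,8}:  v_{3} + v_{8} = 0 — sig = ⟨2 | 0⟩
  {4,5}:  v_{4} + v_{5} = 0 — sig = ⟨2 | 0⟩
  {0,4}:  v_{0} + v_{4} = v_{3} — sig = ⟨2 | 1⟩
  {0,6}:  v_{0} + v_{6} = v_{7} — sig = ⟨2 | 1⟩
  {0,7}:  v_{0} + v_{7} = v_{2} — sig = ⟨2 | 1⟩
  {0,8}:  v_{0} + v_{8} = v_{5} — sig = ⟨2 | 1⟩
  {1,6}:  v_{1} + v_{6} = v_{8} — sig = ⟨2 | 1⟩
  {1,7}:  v_{1} + v_{7} = v_{5} — sig = ⟨2 | 1⟩
  {3,5}:  v_{3} + v_{5} = v_{0} — sig = ⟨2 | 1⟩
  {0,5}:  v_{0} + v_{5} = v_{1} + v_{2} — sig = ⟨2 | 1 1⟩
  {2,4}:  v_{2} + v_{4} = v_{3} + v_{7} — sig = ⟨2 | 1 1⟩
  {2,8}:  v_{2} + v_{8} = v_{5} + v_{7} — sig = ⟨2 | 1 1⟩
  {3,6}:  v_{3} + v_{6} = v_{4} + v_{7} — sig = ⟨2 | 1 1⟩
  {5,6}:  v_{5} + v_{6} = v_{7} + v_{8} — sig = ⟨2 | 1 1⟩
  {2,6}:  v_{2} + v_{6} = 2·v_{7} — sig = ⟨2 | 2⟩
  {4,7,8}:  v_{4} + v_{7} + v_{8} = v_{6} — sig = ⟨3 | 1⟩
  {1,2,3}:  v_{1} + v_{2} + v_{3} = 2·v_{0} — sig = ⟨3 | 2⟩

Sorted signature multiset PRS(X):
{ ⟨2 | 0⟩ ×2,  ⟨2 | 1⟩ ×7,  ⟨2 | 1 1⟩ ×5,  ⟨2 | 2⟩,  ⟨3 | 1⟩,  ⟨3 | 2⟩ }


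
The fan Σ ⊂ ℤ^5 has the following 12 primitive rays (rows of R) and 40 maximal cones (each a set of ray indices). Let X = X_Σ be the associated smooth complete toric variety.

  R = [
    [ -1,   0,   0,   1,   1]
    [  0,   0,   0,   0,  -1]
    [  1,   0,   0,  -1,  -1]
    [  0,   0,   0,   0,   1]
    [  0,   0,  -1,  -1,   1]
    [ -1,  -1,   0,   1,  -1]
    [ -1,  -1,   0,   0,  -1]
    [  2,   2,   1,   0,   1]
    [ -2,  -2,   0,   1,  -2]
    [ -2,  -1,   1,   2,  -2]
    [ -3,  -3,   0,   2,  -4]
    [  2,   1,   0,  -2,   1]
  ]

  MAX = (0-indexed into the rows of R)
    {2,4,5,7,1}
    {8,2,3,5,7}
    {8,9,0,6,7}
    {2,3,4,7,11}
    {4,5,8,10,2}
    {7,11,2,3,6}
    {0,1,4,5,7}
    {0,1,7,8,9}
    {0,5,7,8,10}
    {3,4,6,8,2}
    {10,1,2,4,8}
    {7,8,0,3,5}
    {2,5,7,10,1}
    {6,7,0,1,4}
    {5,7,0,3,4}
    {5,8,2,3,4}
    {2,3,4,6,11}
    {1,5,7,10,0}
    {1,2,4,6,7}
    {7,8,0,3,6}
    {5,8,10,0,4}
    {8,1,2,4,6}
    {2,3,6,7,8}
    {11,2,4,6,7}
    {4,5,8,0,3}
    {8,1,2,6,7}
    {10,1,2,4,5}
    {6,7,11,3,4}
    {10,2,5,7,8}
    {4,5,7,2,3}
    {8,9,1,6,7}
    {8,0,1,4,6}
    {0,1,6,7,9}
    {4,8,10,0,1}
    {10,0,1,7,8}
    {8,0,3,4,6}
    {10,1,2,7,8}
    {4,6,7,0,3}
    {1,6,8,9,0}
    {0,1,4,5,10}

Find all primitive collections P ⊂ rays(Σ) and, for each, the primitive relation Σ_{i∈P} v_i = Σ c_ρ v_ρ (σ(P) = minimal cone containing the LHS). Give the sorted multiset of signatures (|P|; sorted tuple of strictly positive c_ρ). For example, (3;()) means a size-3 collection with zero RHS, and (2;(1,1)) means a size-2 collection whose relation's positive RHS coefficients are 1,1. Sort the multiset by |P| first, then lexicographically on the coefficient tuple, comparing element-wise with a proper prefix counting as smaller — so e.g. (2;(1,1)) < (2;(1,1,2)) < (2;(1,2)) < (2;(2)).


21 minimal non-faces of Δ(Σ) (on 12 rays):

  P = {0,2}:  v_{0} + v_{2} = 0  so sig = (2;())
  P = {1,3}:  v_{1} + v_{3} = 0  so sig = (2;())
  P = {5,6}:  v_{5} + v_{6} = v_{8}  so sig = (2;(1))
  P = {3,10}:  v_{3} + v_{10} = v_{5} + v_{8}  so sig = (2;(1,1))
  P = {5,11}:  v_{5} + v_{11} = v_{2} + v_{3}  so sig = (2;(1,1))
  P = {10,11}:  v_{10} + v_{11} = v_{2} + v_{8}  so sig = (2;(1,1))
  P = {4,9}:  v_{4} + v_{9} = v_{0} + v_{1} + v_{6}  so sig = (2;(1,1,1))
  P = {8,11}:  v_{8} + v_{11} = v_{2} + v_{3} + v_{6}  so sig = (2;(1,1,1))
  P = {0,11}:  v_{0} + v_{11} = v_{3} + v_{4} + v_{6} + v_{7}  so sig = (2;(1,1,1,1))
  P = {1,11}:  v_{1} + v_{11} = v_{2} + v_{4} + v_{6} + v_{7}  so sig = (2;(1,1,1,1))
  P = {2,9}:  v_{2} + v_{9} = v_{1} + v_{6} + v_{7} + v_{8}  so sig = (2;(1,1,1,1))
  P = {3,9}:  v_{3} + v_{9} = v_{0} + v_{6} + v_{7} + v_{8}  so sig = (2;(1,1,1,1))
  P = {5,9}:  v_{5} + v_{9} = v_{0} + v_{1} + v_{7} + 2·v_{8}  so sig = (2;(1,1,1,2))
  P = {9,10}:  v_{9} + v_{10} = v_{0} + 2·v_{1} + v_{7} + 3·v_{8}  so sig = (2;(1,1,2,3))
  P = {6,10}:  v_{6} + v_{10} = v_{1} + 2·v_{8}  so sig = (2;(1,2))
  P = {9,11}:  v_{9} + v_{11} = 2·v_{6} + v_{7}  so sig = (2;(1,2))
  P = {4,7,8}:  v_{4} + v_{7} + v_{8} = 0  so sig = (3;())
  P = {1,5,8}:  v_{1} + v_{5} + v_{8} = v_{10}  so sig = (3;(1))
  P = {4,7,10}:  v_{4} + v_{7} + v_{10} = v_{1} + v_{5}  so sig = (3;(1,1))
  P = {0,1,6,7,8}:  v_{0} + v_{1} + v_{6} + v_{7} + v_{8} = v_{9}  so sig = (5;(1))
  P = {2,3,4,6,7}:  v_{2} + v_{3} + v_{4} + v_{6} + v_{7} = v_{11}  so sig = (5;(1))

Hence PRS(X_Σ) =
    (2;())
    (2;())
    (2;(1))
    (2;(1,1))
    (2;(1,1))
    (2;(1,1))
    (2;(1,1,1))
    (2;(1,1,1))
    (2;(1,1,1,1))
    (2;(1,1,1,1))
    (2;(1,1,1,1))
    (2;(1,1,1,1))
    (2;(1,1,1,2))
    (2;(1,1,2,3))
    (2;(1,2))
    (2;(1,2))
    (3;())
    (3;(1))
    (3;(1,1))
    (5;(1))
    (5;(1))


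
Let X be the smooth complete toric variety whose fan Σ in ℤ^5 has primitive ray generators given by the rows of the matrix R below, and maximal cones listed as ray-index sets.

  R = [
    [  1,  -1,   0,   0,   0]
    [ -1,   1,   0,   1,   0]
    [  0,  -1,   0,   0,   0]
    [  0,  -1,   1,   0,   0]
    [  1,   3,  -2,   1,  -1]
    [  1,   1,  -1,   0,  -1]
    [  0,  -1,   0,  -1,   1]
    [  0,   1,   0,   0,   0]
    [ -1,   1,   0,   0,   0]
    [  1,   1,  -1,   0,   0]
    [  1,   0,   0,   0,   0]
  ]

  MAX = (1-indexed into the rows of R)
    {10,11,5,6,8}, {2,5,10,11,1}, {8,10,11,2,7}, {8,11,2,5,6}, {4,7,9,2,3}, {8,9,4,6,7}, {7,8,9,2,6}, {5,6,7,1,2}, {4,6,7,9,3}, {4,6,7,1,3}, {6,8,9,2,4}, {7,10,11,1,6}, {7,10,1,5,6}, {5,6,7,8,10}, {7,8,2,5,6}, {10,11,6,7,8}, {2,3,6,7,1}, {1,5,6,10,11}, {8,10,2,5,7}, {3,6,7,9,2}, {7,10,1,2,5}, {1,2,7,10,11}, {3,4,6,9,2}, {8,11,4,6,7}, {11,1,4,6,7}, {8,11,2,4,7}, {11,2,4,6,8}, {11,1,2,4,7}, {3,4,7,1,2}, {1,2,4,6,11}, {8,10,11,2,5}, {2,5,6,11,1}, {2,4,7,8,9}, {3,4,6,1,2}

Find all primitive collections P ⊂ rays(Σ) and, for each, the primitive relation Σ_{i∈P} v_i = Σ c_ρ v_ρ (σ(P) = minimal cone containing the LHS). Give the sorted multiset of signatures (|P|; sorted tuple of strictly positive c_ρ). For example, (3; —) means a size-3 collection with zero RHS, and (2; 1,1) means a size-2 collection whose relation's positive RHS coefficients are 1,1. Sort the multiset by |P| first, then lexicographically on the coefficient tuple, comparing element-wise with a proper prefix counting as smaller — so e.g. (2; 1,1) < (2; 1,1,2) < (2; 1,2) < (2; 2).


The 15 primitive collections of Σ (r=11, n=5):

  P = {1,9}:  v_{1} + v_{9} = 0  ⇒ sig = (2; —)
  P = {3,8}:  v_{3} + v_{8} = 0  ⇒ sig = (2; —)
  P = {1,8}:  v_{1} + v_{8} = v_{11}  ⇒ sig = (2; 1)
  P = {3,11}:  v_{3} + v_{11} = v_{1}  ⇒ sig = (2; 1)
  P = {4,10}:  v_{4} + v_{10} = v_{11}  ⇒ sig = (2; 1)
  P = {9,11}:  v_{9} + v_{11} = v_{8}  ⇒ sig = (2; 1)
  P = {4,5}:  v_{4} + v_{5} = v_{2} + v_{6} + v_{11}  ⇒ sig = (2; 1,1,1)
  P = {3,10}:  v_{3} + v_{10} = v_{1} + v_{2} + v_{6} + v_{7}  ⇒ sig = (2; 1,1,1,1)
  P = {9,10}:  v_{9} + v_{10} = v_{2} + v_{6} + v_{7} + v_{8}  ⇒ sig = (2; 1,1,1,1)
  P = {3,5}:  v_{3} + v_{5} = v_{1} + 2·v_{2} + 2·v_{6} + v_{7}  ⇒ sig = (2; 1,1,2,2)
  P = {5,9}:  v_{5} + v_{9} = 2·v_{2} + 2·v_{6} + v_{7} + v_{8}  ⇒ sig = (2; 1,1,2,2)
  P = {2,6,10}:  v_{2} + v_{6} + v_{10} = v_{5}  ⇒ sig = (3; 1)
  P = {5,7,11}:  v_{5} + v_{7} + v_{11} = 2·v_{10}  ⇒ sig = (3; 2)
  P = {2,4,6,7}:  v_{2} + v_{4} + v_{6} + v_{7} = 0  ⇒ sig = (4; —)
  P = {2,6,7,11}:  v_{2} + v_{6} + v_{7} + v_{11} = v_{10}  ⇒ sig = (4; 1)

so the primitive-relation signature multiset is
[(2; —), (2; —), (2; 1), (2; 1), (2; 1), (2; 1), (2; 1,1,1), (2; 1,1,1,1), (2; 1,1,1,1), (2; 1,1,2,2), (2; 1,1,2,2), (3; 1), (3; 2), (4; —), (4; 1)]


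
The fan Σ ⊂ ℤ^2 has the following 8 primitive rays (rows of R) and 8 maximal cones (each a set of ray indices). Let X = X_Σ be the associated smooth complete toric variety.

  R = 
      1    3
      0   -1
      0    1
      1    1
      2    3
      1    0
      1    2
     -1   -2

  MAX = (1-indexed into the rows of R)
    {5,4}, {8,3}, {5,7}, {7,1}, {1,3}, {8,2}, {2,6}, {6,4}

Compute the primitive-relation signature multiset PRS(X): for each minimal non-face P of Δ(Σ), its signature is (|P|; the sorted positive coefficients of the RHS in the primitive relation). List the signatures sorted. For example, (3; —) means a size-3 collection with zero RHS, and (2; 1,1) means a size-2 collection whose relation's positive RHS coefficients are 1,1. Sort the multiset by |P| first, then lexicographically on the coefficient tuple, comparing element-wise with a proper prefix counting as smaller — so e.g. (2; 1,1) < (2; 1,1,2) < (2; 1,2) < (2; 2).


20 minimal non-faces of Δ(Σ) (on 8 rays):

  P = {2,3}:  v_{2} + v_{3} = 0  ⟹  sig = (2; —)
  P = {7,8}:  v_{7} + v_{8} = 0  ⟹  sig = (2; —)
  P = {1,2}:  v_{1} + v_{2} = v_{7}  ⟹  sig = (2; 1)
  P = {1,6}:  v_{1} + v_{6} = v_{5}  ⟹  sig = (2; 1)
  P = {1,8}:  v_{1} + v_{8} = v_{3}  ⟹  sig = (2; 1)
  P = {2,4}:  v_{2} + v_{4} = v_{6}  ⟹  sig = (2; 1)
  P = {2,7}:  v_{2} + v_{7} = v_{4}  ⟹  sig = (2; 1)
  P = {3,4}:  v_{3} + v_{4} = v_{7}  ⟹  sig = (2; 1)
  P = {3,6}:  v_{3} + v_{6} = v_{4}  ⟹  sig = (2; 1)
  P = {3,7}:  v_{3} + v_{7} = v_{1}  ⟹  sig = (2; 1)
  P = {4,7}:  v_{4} + v_{7} = v_{5}  ⟹  sig = (2; 1)
  P = {4,8}:  v_{4} + v_{8} = v_{2}  ⟹  sig = (2; 1)
  P = {5,8}:  v_{5} + v_{8} = v_{4}  ⟹  sig = (2; 1)
  P = {1,4}:  v_{1} + v_{4} = 2·v_{7}  ⟹  sig = (2; 2)
  P = {2,5}:  v_{2} + v_{5} = 2·v_{4}  ⟹  sig = (2; 2)
  P = {3,5}:  v_{3} + v_{5} = 2·v_{7}  ⟹  sig = (2; 2)
  P = {6,7}:  v_{6} + v_{7} = 2·v_{4}  ⟹  sig = (2; 2)
  P = {6,8}:  v_{6} + v_{8} = 2·v_{2}  ⟹  sig = (2; 2)
  P = {1,5}:  v_{1} + v_{5} = 3·v_{7}  ⟹  sig = (2; 3)
  P = {5,6}:  v_{5} + v_{6} = 3·v_{4}  ⟹  sig = (2; 3)

Hence PRS(X_Σ) =
    (2; —)
    (2; —)
    (2; 1)
    (2; 1)
    (2; 1)
    (2; 1)
    (2; 1)
    (2; 1)
    (2; 1)
    (2; 1)
    (2; 1)
    (2; 1)
    (2; 1)
    (2; 2)
    (2; 2)
    (2; 2)
    (2; 2)
    (2; 2)
    (2; 3)
    (2; 3)


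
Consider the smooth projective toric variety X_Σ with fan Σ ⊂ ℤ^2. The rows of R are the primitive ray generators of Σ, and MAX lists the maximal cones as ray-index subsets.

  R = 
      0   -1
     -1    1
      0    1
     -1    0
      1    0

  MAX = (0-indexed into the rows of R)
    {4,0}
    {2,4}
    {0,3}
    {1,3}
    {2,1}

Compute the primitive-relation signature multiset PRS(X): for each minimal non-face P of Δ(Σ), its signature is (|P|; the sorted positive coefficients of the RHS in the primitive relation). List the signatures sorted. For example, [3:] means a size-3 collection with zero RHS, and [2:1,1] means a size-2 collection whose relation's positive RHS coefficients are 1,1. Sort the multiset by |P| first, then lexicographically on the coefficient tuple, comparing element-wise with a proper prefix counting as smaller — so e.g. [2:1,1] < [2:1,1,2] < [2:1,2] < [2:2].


|primitive collections| = 5. Relations:

  • {0,2}:  v_{0} + v_{2} = 0  ⇒ sig = [2:]
  • {3,4}:  v_{3} + v_{4} = 0  ⇒ sig = [2:]
  • {0,1}:  v_{0} + v_{1} = v_{3}  ⇒ sig = [2:1]
  • {1,4}:  v_{1} + v_{4} = v_{2}  ⇒ sig = [2:1]
  • {2,3}:  v_{2} + v_{3} = v_{1}  ⇒ sig = [2:1]

so the primitive-relation signature multiset is
[[2:], [2:], [2:1], [2:1], [2:1]]


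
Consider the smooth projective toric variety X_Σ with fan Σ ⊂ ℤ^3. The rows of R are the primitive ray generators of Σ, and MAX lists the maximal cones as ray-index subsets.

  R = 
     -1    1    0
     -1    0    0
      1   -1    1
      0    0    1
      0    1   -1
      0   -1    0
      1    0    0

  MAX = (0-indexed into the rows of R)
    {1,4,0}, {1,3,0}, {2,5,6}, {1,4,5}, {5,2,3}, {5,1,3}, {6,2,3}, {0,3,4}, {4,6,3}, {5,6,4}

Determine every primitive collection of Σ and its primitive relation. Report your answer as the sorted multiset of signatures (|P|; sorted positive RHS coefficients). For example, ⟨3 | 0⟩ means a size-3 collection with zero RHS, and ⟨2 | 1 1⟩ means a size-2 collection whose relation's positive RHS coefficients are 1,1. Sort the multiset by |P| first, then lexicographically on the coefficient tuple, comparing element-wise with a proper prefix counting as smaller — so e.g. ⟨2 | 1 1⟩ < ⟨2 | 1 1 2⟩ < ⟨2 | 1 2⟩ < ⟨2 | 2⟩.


9 collections generate NE(X_Σ); each relation:

  {1,6}:  v_{1} + v_{6} = 0 ; sig = ⟨2 | 0⟩
  {0,2}:  v_{0} + v_{2} = v_{3} ; sig = ⟨2 | 1⟩
  {0,5}:  v_{0} + v_{5} = v_{1} ; sig = ⟨2 | 1⟩
  {2,4}:  v_{2} + v_{4} = v_{6} ; sig = ⟨2 | 1⟩
  {0,6}:  v_{0} + v_{6} = v_{3} + v_{4} ; sig = ⟨2 | 1 1⟩
  {1,2}:  v_{1} + v_{2} = v_{3} + v_{5} ; sig = ⟨2 | 1 1⟩
  {3,4,5}:  v_{3} + v_{4} + v_{5} = 0 ; sig = ⟨3 | 0⟩
  {1,3,4}:  v_{1} + v_{3} + v_{4} = v_{0} ; sig = ⟨3 | 1⟩
  {3,5,6}:  v_{3} + v_{5} + v_{6} = v_{2} ; sig = ⟨3 | 1⟩

Signatures (|P|; sorted positive RHS coefficients), sorted:
    ⟨2 | 0⟩
    ⟨2 | 1⟩
    ⟨2 | 1⟩
    ⟨2 | 1⟩
    ⟨2 | 1 1⟩
    ⟨2 | 1 1⟩
    ⟨3 | 0⟩
    ⟨3 | 1⟩
    ⟨3 | 1⟩


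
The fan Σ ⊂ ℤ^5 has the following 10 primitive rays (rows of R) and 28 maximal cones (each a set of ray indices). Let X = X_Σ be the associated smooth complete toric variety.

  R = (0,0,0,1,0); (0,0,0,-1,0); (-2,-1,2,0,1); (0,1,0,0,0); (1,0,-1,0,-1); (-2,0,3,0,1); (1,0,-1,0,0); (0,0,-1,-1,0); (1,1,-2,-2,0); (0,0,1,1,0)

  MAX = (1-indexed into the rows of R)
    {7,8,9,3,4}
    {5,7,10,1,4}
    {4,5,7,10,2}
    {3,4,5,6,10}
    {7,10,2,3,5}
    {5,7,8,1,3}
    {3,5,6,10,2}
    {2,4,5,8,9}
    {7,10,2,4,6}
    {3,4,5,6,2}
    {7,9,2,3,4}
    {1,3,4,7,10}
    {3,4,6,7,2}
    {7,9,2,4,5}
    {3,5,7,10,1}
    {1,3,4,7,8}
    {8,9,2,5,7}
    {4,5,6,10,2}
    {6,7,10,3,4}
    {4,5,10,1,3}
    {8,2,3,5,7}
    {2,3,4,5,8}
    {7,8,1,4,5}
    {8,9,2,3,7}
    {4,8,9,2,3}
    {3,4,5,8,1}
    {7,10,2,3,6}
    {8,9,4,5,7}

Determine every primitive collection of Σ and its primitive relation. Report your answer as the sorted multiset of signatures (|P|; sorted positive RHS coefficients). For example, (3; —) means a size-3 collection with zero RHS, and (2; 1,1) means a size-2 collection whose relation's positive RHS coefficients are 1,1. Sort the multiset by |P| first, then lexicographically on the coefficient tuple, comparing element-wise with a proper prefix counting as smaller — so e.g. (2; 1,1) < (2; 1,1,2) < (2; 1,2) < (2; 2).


Primitive collections (12):

  • {1,2}:  v_{1} + v_{2} = 0 — sig = (2; —)
  • {8,10}:  v_{8} + v_{10} = 0 — sig = (2; —)
  • {1,6}:  v_{1} + v_{6} = v_{3} + v_{4} + v_{10} — sig = (2; 1,1,1)
  • {1,9}:  v_{1} + v_{9} = v_{4} + v_{7} + v_{8} — sig = (2; 1,1,1)
  • {6,8}:  v_{6} + v_{8} = v_{2} + v_{3} + v_{4} — sig = (2; 1,1,1)
  • {9,10}:  v_{9} + v_{10} = v_{2} + v_{4} + v_{7} — sig = (2; 1,1,1)
  • {6,9}:  v_{6} + v_{9} = 2·v_{2} + v_{3} + 2·v_{4} + v_{7} — sig = (2; 1,1,2,2)
  • {3,5,9}:  v_{3} + v_{5} + v_{9} = v_{2} + v_{8} — sig = (3; 1,1)
  • {5,6,7}:  v_{5} + v_{6} + v_{7} = v_{2} + v_{10} — sig = (3; 1,1)
  • {3,4,5,7}:  v_{3} + v_{4} + v_{5} + v_{7} = 0 — sig = (4; —)
  • {2,3,4,10}:  v_{2} + v_{3} + v_{4} + v_{10} = v_{6} — sig = (4; 1)
  • {2,4,7,8}:  v_{2} + v_{4} + v_{7} + v_{8} = v_{9} — sig = (4; 1)

Hence PRS(X_Σ) =
    (2; —)
    (2; —)
    (2; 1,1,1)
    (2; 1,1,1)
    (2; 1,1,1)
    (2; 1,1,1)
    (2; 1,1,2,2)
    (3; 1,1)
    (3; 1,1)
    (4; —)
    (4; 1)
    (4; 1)


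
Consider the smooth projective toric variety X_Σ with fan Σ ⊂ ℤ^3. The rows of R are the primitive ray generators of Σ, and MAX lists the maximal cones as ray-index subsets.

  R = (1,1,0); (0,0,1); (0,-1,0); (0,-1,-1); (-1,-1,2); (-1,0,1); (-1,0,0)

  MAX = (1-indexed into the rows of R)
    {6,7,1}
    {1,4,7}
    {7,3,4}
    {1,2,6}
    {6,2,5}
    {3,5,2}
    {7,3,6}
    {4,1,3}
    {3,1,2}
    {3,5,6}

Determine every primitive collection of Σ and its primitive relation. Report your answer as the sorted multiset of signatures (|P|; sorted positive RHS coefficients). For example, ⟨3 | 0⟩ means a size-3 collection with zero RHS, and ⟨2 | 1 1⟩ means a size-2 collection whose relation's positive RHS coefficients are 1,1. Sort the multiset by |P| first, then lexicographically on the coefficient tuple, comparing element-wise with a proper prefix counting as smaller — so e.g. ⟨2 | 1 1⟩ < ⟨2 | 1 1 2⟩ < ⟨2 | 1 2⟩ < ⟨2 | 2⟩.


9 collections generate NE(X_Σ); each relation:

  {2,4}:  v_{2} + v_{4} = v_{3}  so sig = ⟨2 | 1⟩
  {2,7}:  v_{2} + v_{7} = v_{6}  so sig = ⟨2 | 1⟩
  {4,6}:  v_{4} + v_{6} = v_{3} + v_{7}  so sig = ⟨2 | 1 1⟩
  {4,5}:  v_{4} + v_{5} = 2·v_{3} + v_{6}  so sig = ⟨2 | 1 2⟩
  {5,7}:  v_{5} + v_{7} = v_{3} + 2·v_{6}  so sig = ⟨2 | 1 2⟩
  {1,5}:  v_{1} + v_{5} = 2·v_{2}  so sig = ⟨2 | 2⟩
  {1,3,7}:  v_{1} + v_{3} + v_{7} = 0  so sig = ⟨3 | 0⟩
  {1,3,6}:  v_{1} + v_{3} + v_{6} = v_{2}  so sig = ⟨3 | 1⟩
  {2,3,6}:  v_{2} + v_{3} + v_{6} = v_{5}  so sig = ⟨3 | 1⟩

Hence PRS(X_Σ) =
[⟨2 | 1⟩, ⟨2 | 1⟩, ⟨2 | 1 1⟩, ⟨2 | 1 2⟩, ⟨2 | 1 2⟩, ⟨2 | 2⟩, ⟨3 | 0⟩, ⟨3 | 1⟩, ⟨3 | 1⟩]


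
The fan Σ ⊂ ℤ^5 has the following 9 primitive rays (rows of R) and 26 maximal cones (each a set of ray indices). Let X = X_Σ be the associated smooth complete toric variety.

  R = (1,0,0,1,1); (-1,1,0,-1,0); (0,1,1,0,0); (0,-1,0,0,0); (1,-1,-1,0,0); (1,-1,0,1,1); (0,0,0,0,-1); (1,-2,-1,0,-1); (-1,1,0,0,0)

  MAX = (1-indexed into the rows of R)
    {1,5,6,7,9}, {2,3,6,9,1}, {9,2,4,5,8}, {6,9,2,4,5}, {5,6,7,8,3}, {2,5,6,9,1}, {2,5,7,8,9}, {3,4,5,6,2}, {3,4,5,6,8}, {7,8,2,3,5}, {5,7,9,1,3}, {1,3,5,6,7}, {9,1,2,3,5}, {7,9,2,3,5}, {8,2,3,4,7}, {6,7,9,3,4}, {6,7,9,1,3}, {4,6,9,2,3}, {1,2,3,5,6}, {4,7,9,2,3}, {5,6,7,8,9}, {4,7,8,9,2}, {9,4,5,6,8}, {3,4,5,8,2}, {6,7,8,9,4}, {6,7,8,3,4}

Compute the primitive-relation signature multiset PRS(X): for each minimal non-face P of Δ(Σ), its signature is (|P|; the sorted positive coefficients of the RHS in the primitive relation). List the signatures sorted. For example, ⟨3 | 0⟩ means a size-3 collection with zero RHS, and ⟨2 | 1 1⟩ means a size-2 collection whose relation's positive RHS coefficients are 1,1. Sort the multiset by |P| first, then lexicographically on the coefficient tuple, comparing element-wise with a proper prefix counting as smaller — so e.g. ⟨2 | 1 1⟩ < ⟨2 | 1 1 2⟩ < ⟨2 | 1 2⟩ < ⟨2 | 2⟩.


Σ has 9 primitive collections:

  {1,4}:  v_{1} + v_{4} = v_{6}  ⟹  sig = ⟨2 | 1⟩
  {1,8}:  v_{1} + v_{8} = v_{5} + v_{6} + v_{7}  ⟹  sig = ⟨2 | 1 1 1⟩
  {2,6,7}:  v_{2} + v_{6} + v_{7} = 0  ⟹  sig = ⟨3 | 0⟩
  {3,8,9}:  v_{3} + v_{8} + v_{9} = v_{7}  ⟹  sig = ⟨3 | 1⟩
  {4,5,7}:  v_{4} + v_{5} + v_{7} = v_{8}  ⟹  sig = ⟨3 | 1⟩
  {2,6,8}:  v_{2} + v_{6} + v_{8} = v_{4} + v_{5}  ⟹  sig = ⟨3 | 1 1⟩
  {1,2,7}:  v_{1} + v_{2} + v_{7} = v_{3} + v_{5} + v_{9}  ⟹  sig = ⟨3 | 1 1 1⟩
  {3,4,5,9}:  v_{3} + v_{4} + v_{5} + v_{9} = 0  ⟹  sig = ⟨4 | 0⟩
  {3,5,6,9}:  v_{3} + v_{5} + v_{6} + v_{9} = v_{1}  ⟹  sig = ⟨4 | 1⟩

Hence PRS(X_Σ) =
    ⟨2 | 1⟩
    ⟨2 | 1 1 1⟩
    ⟨3 | 0⟩
    ⟨3 | 1⟩
    ⟨3 | 1⟩
    ⟨3 | 1 1⟩
    ⟨3 | 1 1 1⟩
    ⟨4 | 0⟩
    ⟨4 | 1⟩


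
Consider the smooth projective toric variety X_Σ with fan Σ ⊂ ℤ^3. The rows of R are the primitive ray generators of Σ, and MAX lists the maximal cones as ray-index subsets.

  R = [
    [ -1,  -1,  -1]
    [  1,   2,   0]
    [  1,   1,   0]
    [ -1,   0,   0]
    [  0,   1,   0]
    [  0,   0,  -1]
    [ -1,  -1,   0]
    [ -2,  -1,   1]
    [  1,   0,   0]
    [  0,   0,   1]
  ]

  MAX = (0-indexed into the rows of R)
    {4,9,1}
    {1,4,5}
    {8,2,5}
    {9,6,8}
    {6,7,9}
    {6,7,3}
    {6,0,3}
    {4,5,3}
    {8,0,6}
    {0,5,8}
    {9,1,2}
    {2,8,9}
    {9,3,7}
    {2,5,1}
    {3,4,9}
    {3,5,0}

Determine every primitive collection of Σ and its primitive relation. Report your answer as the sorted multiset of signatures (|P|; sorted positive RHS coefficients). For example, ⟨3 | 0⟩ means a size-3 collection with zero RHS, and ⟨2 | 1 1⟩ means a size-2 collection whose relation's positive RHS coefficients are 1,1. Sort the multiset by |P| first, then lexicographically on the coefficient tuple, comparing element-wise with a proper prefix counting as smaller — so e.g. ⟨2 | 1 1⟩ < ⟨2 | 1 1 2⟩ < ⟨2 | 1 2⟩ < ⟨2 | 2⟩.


Σ has 22 primitive collections:

  {2,6}:  v_{2} + v_{6} = 0 ; sig = ⟨2 | 0⟩
  {3,8}:  v_{3} + v_{8} = 0 ; sig = ⟨2 | 0⟩
  {5,9}:  v_{5} + v_{9} = 0 ; sig = ⟨2 | 0⟩
  {0,2}:  v_{0} + v_{2} = v_{5} ; sig = ⟨2 | 1⟩
  {0,9}:  v_{0} + v_{9} = v_{6} ; sig = ⟨2 | 1⟩
  {1,6}:  v_{1} + v_{6} = v_{4} ; sig = ⟨2 | 1⟩
  {2,3}:  v_{2} + v_{3} = v_{4} ; sig = ⟨2 | 1⟩
  {2,4}:  v_{2} + v_{4} = v_{1} ; sig = ⟨2 | 1⟩
  {4,6}:  v_{4} + v_{6} = v_{3} ; sig = ⟨2 | 1⟩
  {4,8}:  v_{4} + v_{8} = v_{2} ; sig = ⟨2 | 1⟩
  {5,6}:  v_{5} + v_{6} = v_{0} ; sig = ⟨2 | 1⟩
  {0,1}:  v_{0} + v_{1} = v_{4} + v_{5} ; sig = ⟨2 | 1 1⟩
  {0,4}:  v_{0} + v_{4} = v_{3} + v_{5} ; sig = ⟨2 | 1 1⟩
  {2,7}:  v_{2} + v_{7} = v_{3} + v_{9} ; sig = ⟨2 | 1 1⟩
  {5,7}:  v_{5} + v_{7} = v_{3} + v_{6} ; sig = ⟨2 | 1 1⟩
  {7,8}:  v_{7} + v_{8} = v_{6} + v_{9} ; sig = ⟨2 | 1 1⟩
  {1,7}:  v_{1} + v_{7} = v_{3} + v_{4} + v_{9} ; sig = ⟨2 | 1 1 1⟩
  {0,7}:  v_{0} + v_{7} = v_{3} + 2·v_{6} ; sig = ⟨2 | 1 2⟩
  {4,7}:  v_{4} + v_{7} = 2·v_{3} + v_{9} ; sig = ⟨2 | 1 2⟩
  {1,3}:  v_{1} + v_{3} = 2·v_{4} ; sig = ⟨2 | 2⟩
  {1,8}:  v_{1} + v_{8} = 2·v_{2} ; sig = ⟨2 | 2⟩
  {3,6,9}:  v_{3} + v_{6} + v_{9} = v_{7} ; sig = ⟨3 | 1⟩

Sorted signature multiset PRS(X):
    |P|=2: 21 collections, coeffs (), (), (), (1), (1), (1), (1), (1), (1), (1), (1), (1,1), (1,1), (1,1), (1,1), (1,1), (1,1,1), (1,2), (1,2), (2), (2)
    |P|=3: 1 collection, coeffs (1)


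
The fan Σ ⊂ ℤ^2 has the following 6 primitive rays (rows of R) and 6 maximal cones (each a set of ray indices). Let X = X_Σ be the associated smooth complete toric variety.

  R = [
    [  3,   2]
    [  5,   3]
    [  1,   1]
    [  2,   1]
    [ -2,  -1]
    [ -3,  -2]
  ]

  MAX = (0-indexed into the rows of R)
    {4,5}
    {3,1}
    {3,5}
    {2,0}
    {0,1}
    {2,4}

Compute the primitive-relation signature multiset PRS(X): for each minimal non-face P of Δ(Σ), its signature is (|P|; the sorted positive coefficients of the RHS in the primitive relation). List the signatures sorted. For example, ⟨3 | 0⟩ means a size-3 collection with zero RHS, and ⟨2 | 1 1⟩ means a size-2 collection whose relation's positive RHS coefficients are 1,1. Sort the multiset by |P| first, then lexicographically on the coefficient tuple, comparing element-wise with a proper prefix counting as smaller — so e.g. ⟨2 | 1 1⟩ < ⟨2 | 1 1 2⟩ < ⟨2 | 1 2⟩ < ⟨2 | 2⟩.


9 minimal non-faces of Δ(Σ) (on 6 rays):

  P = {0,5}:  v_{0} + v_{5} = 0  ⟹  sig = ⟨2 | 0⟩
  P = {3,4}:  v_{3} + v_{4} = 0  ⟹  sig = ⟨2 | 0⟩
  P = {0,3}:  v_{0} + v_{3} = v_{1}  ⟹  sig = ⟨2 | 1⟩
  P = {0,4}:  v_{0} + v_{4} = v_{2}  ⟹  sig = ⟨2 | 1⟩
  P = {1,4}:  v_{1} + v_{4} = v_{0}  ⟹  sig = ⟨2 | 1⟩
  P = {1,5}:  v_{1} + v_{5} = v_{3}  ⟹  sig = ⟨2 | 1⟩
  P = {2,3}:  v_{2} + v_{3} = v_{0}  ⟹  sig = ⟨2 | 1⟩
  P = {2,5}:  v_{2} + v_{5} = v_{4}  ⟹  sig = ⟨2 | 1⟩
  P = {1,2}:  v_{1} + v_{2} = 2·v_{0}  ⟹  sig = ⟨2 | 2⟩

Sorted signature multiset PRS(X):
{ ⟨2 | 0⟩ ×2,  ⟨2 | 1⟩ ×6,  ⟨2 | 2⟩ }


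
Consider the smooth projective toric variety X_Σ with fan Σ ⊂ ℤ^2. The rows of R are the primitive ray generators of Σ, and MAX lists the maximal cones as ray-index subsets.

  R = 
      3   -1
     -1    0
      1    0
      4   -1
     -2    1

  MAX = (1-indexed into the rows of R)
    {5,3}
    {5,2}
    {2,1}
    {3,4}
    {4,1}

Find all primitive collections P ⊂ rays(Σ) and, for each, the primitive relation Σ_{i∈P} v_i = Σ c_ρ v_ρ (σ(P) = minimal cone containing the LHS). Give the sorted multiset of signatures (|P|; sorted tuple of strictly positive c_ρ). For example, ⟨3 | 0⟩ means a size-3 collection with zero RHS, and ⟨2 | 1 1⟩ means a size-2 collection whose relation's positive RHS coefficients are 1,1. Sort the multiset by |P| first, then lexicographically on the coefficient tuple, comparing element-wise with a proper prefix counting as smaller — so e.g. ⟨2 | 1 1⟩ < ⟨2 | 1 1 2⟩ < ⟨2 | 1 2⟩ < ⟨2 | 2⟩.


Minimal non-faces — 5 found among 5 rays, 5 max cones:

  P={2,3}:  v_{2} + v_{3} = 0 ; sig = ⟨2 | 0⟩
  P={1,3}:  v_{1} + v_{3} = v_{4} ; sig = ⟨2 | 1⟩
  P={1,5}:  v_{1} + v_{5} = v_{3} ; sig = ⟨2 | 1⟩
  P={2,4}:  v_{2} + v_{4} = v_{1} ; sig = ⟨2 | 1⟩
  P={4,5}:  v_{4} + v_{5} = 2·v_{3} ; sig = ⟨2 | 2⟩

Sorted signature multiset PRS(X):
[⟨2 | 0⟩, ⟨2 | 1⟩, ⟨2 | 1⟩, ⟨2 | 1⟩, ⟨2 | 2⟩]


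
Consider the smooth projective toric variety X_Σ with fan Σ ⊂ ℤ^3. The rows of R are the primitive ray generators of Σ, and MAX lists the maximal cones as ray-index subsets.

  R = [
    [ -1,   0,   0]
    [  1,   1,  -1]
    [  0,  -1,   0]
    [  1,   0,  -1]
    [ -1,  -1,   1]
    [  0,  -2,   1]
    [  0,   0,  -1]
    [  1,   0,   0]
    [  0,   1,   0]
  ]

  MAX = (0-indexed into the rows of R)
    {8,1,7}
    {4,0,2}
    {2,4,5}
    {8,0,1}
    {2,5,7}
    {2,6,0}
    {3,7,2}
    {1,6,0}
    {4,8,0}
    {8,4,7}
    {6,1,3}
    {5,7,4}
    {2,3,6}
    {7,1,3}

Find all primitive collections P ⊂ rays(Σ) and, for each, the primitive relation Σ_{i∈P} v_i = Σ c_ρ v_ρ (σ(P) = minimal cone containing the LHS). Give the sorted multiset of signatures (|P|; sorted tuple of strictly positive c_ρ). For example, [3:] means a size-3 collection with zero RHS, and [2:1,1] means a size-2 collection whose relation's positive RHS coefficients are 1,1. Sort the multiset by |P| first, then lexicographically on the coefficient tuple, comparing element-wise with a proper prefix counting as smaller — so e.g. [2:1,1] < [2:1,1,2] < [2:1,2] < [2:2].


Δ(Σ) — 9 vertices, 16 min non-faces:

  P={0,7}:  v_{0} + v_{7} = 0  ⟹  sig = [2:]
  P={1,4}:  v_{1} + v_{4} = 0  ⟹  sig = [2:]
  P={2,8}:  v_{2} + v_{8} = 0  ⟹  sig = [2:]
  P={0,3}:  v_{0} + v_{3} = v_{6}  ⟹  sig = [2:1]
  P={1,2}:  v_{1} + v_{2} = v_{3}  ⟹  sig = [2:1]
  P={3,4}:  v_{3} + v_{4} = v_{2}  ⟹  sig = [2:1]
  P={3,8}:  v_{3} + v_{8} = v_{1}  ⟹  sig = [2:1]
  P={6,7}:  v_{6} + v_{7} = v_{3}  ⟹  sig = [2:1]
  P={0,5}:  v_{0} + v_{5} = v_{2} + v_{4}  ⟹  sig = [2:1,1]
  P={1,5}:  v_{1} + v_{5} = v_{2} + v_{7}  ⟹  sig = [2:1,1]
  P={4,6}:  v_{4} + v_{6} = v_{0} + v_{2}  ⟹  sig = [2:1,1]
  P={5,8}:  v_{5} + v_{8} = v_{4} + v_{7}  ⟹  sig = [2:1,1]
  P={6,8}:  v_{6} + v_{8} = v_{0} + v_{1}  ⟹  sig = [2:1,1]
  P={3,5}:  v_{3} + v_{5} = 2·v_{2} + v_{7}  ⟹  sig = [2:1,2]
  P={5,6}:  v_{5} + v_{6} = 2·v_{2}  ⟹  sig = [2:2]
  P={2,4,7}:  v_{2} + v_{4} + v_{7} = v_{5}  ⟹  sig = [3:1]

so the primitive-relation signature multiset is
    |P|=2: 15 collections, coeffs (), (), (), (1), (1), (1), (1), (1), (1,1), (1,1), (1,1), (1,1), (1,1), (1,2), (2)
    |P|=3: 1 collection, coeffs (1)


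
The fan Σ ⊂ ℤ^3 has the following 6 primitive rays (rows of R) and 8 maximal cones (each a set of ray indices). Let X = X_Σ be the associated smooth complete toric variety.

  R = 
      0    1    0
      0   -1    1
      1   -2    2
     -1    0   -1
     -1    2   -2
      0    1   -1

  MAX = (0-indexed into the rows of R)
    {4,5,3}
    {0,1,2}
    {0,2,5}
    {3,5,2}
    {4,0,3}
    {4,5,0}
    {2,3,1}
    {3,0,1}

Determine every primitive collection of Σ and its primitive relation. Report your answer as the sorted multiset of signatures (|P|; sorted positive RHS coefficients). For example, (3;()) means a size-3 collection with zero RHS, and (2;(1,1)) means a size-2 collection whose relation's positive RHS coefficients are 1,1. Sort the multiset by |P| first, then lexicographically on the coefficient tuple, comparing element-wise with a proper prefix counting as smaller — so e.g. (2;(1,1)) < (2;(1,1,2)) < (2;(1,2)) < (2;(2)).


|primitive collections| = 5. Relations:

  • {1,5}:  v_{1} + v_{5} = 0 ; sig = (2;())
  • {2,4}:  v_{2} + v_{4} = 0 ; sig = (2;())
  • {1,4}:  v_{1} + v_{4} = v_{0} + v_{3} ; sig = (2;(1,1))
  • {0,2,3}:  v_{0} + v_{2} + v_{3} = v_{1} ; sig = (3;(1))
  • {0,3,5}:  v_{0} + v_{3} + v_{5} = v_{4} ; sig = (3;(1))

Sorted signature multiset PRS(X):
    (2;())
    (2;())
    (2;(1,1))
    (3;(1))
    (3;(1))


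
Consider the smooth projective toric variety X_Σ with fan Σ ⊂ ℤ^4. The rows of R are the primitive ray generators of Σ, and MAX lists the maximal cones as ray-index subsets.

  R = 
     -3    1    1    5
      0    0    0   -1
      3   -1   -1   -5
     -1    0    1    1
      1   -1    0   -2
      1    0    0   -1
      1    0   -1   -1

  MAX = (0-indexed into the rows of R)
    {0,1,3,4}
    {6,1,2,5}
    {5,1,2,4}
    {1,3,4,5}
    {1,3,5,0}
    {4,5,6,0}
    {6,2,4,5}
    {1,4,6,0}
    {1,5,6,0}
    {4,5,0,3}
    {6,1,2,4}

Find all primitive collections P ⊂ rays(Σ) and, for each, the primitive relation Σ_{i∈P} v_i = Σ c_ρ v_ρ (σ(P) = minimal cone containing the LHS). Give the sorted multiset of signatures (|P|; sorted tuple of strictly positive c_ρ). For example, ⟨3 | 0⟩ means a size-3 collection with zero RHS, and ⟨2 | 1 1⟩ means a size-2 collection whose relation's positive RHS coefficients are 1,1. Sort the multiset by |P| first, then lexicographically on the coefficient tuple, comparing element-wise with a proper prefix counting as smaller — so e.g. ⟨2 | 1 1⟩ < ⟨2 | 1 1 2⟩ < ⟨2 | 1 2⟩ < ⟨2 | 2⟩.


5 collections generate NE(X_Σ); each relation:

  P={0,2}:  v_{0} + v_{2} = 0  ⟹  sig = ⟨2 | 0⟩
  P={3,6}:  v_{3} + v_{6} = 0  ⟹  sig = ⟨2 | 0⟩
  P={2,3}:  v_{2} + v_{3} = v_{1} + v_{4} + v_{5}  ⟹  sig = ⟨2 | 1 1 1⟩
  P={0,1,4,5}:  v_{0} + v_{1} + v_{4} + v_{5} = v_{3}  ⟹  sig = ⟨4 | 1⟩
  P={1,4,5,6}:  v_{1} + v_{4} + v_{5} + v_{6} = v_{2}  ⟹  sig = ⟨4 | 1⟩

Signatures (|P|; sorted positive RHS coefficients), sorted:
    |P|=2: 3 collections, coeffs (), (), (1,1,1)
    |P|=4: 2 collections, coeffs (1), (1)


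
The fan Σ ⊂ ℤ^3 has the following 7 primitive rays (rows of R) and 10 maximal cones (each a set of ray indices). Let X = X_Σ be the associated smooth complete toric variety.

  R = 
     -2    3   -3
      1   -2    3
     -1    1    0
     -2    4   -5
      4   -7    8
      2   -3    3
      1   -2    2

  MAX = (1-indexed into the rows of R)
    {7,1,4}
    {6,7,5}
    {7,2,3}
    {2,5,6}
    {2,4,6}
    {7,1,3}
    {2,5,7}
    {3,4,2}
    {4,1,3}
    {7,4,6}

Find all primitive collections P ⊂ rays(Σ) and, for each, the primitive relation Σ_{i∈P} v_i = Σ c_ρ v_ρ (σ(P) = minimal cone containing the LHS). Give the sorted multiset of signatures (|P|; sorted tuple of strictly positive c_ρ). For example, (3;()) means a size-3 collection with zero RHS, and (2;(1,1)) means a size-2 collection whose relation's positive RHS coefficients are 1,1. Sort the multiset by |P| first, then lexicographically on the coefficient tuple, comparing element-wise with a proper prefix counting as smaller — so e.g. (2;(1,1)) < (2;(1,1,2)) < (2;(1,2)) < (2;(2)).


Primitive collections (9):

  P = {1,6}:  v_{1} + v_{6} = 0  ⇒ sig = (2;())
  P = {1,2}:  v_{1} + v_{2} = v_{3}  ⇒ sig = (2;(1))
  P = {3,6}:  v_{3} + v_{6} = v_{2}  ⇒ sig = (2;(1))
  P = {4,5}:  v_{4} + v_{5} = v_{6}  ⇒ sig = (2;(1))
  P = {1,5}:  v_{1} + v_{5} = v_{2} + v_{7}  ⇒ sig = (2;(1,1))
  P = {3,5}:  v_{3} + v_{5} = 2·v_{2} + v_{7}  ⇒ sig = (2;(1,2))
  P = {2,4,7}:  v_{2} + v_{4} + v_{7} = 0  ⇒ sig = (3;())
  P = {2,6,7}:  v_{2} + v_{6} + v_{7} = v_{5}  ⇒ sig = (3;(1))
  P = {3,4,7}:  v_{3} + v_{4} + v_{7} = v_{1}  ⇒ sig = (3;(1))

Signatures (|P|; sorted positive RHS coefficients), sorted:
    |P|=2: 6 collections, coeffs (), (1), (1), (1), (1,1), (1,2)
    |P|=3: 3 collections, coeffs (), (1), (1)


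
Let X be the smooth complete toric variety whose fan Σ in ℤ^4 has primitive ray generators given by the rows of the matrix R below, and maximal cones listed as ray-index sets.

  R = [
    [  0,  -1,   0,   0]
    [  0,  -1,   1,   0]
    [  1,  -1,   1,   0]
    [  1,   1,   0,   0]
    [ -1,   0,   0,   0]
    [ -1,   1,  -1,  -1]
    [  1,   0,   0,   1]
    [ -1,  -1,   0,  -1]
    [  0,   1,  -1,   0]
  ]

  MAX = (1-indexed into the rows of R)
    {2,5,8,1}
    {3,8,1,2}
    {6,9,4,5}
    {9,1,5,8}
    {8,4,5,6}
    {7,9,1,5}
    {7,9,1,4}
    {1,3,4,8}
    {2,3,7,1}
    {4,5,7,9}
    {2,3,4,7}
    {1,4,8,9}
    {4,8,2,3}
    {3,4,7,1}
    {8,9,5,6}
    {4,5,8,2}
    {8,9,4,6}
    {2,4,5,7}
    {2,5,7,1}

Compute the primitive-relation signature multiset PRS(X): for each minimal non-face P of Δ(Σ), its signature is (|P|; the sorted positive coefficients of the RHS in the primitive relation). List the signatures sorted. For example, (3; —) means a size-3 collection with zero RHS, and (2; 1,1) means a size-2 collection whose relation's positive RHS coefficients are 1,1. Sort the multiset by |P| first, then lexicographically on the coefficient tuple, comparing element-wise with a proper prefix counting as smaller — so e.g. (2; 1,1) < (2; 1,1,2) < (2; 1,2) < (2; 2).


Δ(Σ) — 9 vertices, 11 min non-faces:

  • {2,9}:  v_{2} + v_{9} = 0  ⟹  sig = (2; —)
  • {3,5}:  v_{3} + v_{5} = v_{2}  ⟹  sig = (2; 1)
  • {6,7}:  v_{6} + v_{7} = v_{9}  ⟹  sig = (2; 1)
  • {7,8}:  v_{7} + v_{8} = v_{1}  ⟹  sig = (2; 1)
  • {1,6}:  v_{1} + v_{6} = v_{8} + v_{9}  ⟹  sig = (2; 1,1)
  • {3,6}:  v_{3} + v_{6} = v_{4} + v_{8}  ⟹  sig = (2; 1,1)
  • {3,9}:  v_{3} + v_{9} = v_{1} + v_{4}  ⟹  sig = (2; 1,1)
  • {2,6}:  v_{2} + v_{6} = v_{4} + v_{5} + v_{8}  ⟹  sig = (2; 1,1,1)
  • {1,4,5}:  v_{1} + v_{4} + v_{5} = 0  ⟹  sig = (3; —)
  • {1,2,4}:  v_{1} + v_{2} + v_{4} = v_{3}  ⟹  sig = (3; 1)
  • {4,5,8,9}:  v_{4} + v_{5} + v_{8} + v_{9} = v_{6}  ⟹  sig = (4; 1)

Signatures (|P|; sorted positive RHS coefficients), sorted:
    (2; —)
    (2; 1)
    (2; 1)
    (2; 1)
    (2; 1,1)
    (2; 1,1)
    (2; 1,1)
    (2; 1,1,1)
    (3; —)
    (3; 1)
    (4; 1)


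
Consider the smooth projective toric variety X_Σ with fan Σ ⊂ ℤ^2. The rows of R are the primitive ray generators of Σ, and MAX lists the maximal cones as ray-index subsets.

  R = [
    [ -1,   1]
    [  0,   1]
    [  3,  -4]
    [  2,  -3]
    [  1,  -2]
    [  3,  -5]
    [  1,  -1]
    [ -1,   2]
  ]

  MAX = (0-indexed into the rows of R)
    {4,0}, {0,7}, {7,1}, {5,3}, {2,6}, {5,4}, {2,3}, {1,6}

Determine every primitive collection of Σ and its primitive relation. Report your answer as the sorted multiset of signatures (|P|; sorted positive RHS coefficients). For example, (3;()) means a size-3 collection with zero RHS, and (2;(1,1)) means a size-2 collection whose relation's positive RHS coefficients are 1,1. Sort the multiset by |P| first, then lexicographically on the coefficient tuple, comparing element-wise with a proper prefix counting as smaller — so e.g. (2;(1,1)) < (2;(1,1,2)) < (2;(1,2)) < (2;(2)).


Δ(Σ) — 8 vertices, 20 min non-faces:

  • {0,6}:  v_{0} + v_{6} = 0  ⇒ sig = (2;())
  • {4,7}:  v_{4} + v_{7} = 0  ⇒ sig = (2;())
  • {0,1}:  v_{0} + v_{1} = v_{7}  ⇒ sig = (2;(1))
  • {0,2}:  v_{0} + v_{2} = v_{3}  ⇒ sig = (2;(1))
  • {0,3}:  v_{0} + v_{3} = v_{4}  ⇒ sig = (2;(1))
  • {1,4}:  v_{1} + v_{4} = v_{6}  ⇒ sig = (2;(1))
  • {1,5}:  v_{1} + v_{5} = v_{2}  ⇒ sig = (2;(1))
  • {3,4}:  v_{3} + v_{4} = v_{5}  ⇒ sig = (2;(1))
  • {3,6}:  v_{3} + v_{6} = v_{2}  ⇒ sig = (2;(1))
  • {3,7}:  v_{3} + v_{7} = v_{6}  ⇒ sig = (2;(1))
  • {4,6}:  v_{4} + v_{6} = v_{3}  ⇒ sig = (2;(1))
  • {5,7}:  v_{5} + v_{7} = v_{3}  ⇒ sig = (2;(1))
  • {6,7}:  v_{6} + v_{7} = v_{1}  ⇒ sig = (2;(1))
  • {0,5}:  v_{0} + v_{5} = 2·v_{4}  ⇒ sig = (2;(2))
  • {1,3}:  v_{1} + v_{3} = 2·v_{6}  ⇒ sig = (2;(2))
  • {2,4}:  v_{2} + v_{4} = 2·v_{3}  ⇒ sig = (2;(2))
  • {2,7}:  v_{2} + v_{7} = 2·v_{6}  ⇒ sig = (2;(2))
  • {5,6}:  v_{5} + v_{6} = 2·v_{3}  ⇒ sig = (2;(2))
  • {1,2}:  v_{1} + v_{2} = 3·v_{6}  ⇒ sig = (2;(3))
  • {2,5}:  v_{2} + v_{5} = 3·v_{3}  ⇒ sig = (2;(3))

Sorted signature multiset PRS(X):
{ (2;()) ×2,  (2;(1)) ×11,  (2;(2)) ×5,  (2;(3)) ×2 }


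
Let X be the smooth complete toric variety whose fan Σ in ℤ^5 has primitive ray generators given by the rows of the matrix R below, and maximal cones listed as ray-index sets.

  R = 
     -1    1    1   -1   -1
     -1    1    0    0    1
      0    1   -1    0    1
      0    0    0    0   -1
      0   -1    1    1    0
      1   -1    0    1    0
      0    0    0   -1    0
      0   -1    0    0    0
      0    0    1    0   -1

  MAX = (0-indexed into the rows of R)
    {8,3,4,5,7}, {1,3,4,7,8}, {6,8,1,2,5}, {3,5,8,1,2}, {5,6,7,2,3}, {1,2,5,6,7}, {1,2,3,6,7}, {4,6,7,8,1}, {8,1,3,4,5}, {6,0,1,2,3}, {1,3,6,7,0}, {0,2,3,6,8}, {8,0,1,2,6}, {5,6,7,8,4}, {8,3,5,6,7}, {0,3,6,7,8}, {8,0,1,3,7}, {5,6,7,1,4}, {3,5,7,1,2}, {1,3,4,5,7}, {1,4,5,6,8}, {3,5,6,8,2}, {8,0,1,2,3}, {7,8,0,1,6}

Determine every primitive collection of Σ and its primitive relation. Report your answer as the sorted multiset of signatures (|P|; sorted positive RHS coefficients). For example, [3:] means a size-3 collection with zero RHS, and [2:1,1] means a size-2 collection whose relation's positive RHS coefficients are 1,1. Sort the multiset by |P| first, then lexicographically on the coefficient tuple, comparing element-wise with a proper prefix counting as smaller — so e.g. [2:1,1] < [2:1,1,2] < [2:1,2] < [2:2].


The 9 primitive collections of Σ (r=9, n=5):

  P={0,5}:  v_{0} + v_{5} = v_{8}  ⟹  sig = [2:1]
  P={2,4}:  v_{2} + v_{4} = v_{1} + v_{5}  ⟹  sig = [2:1,1]
  P={0,4}:  v_{0} + v_{4} = v_{1} + v_{7} + 2·v_{8}  ⟹  sig = [2:1,1,2]
  P={2,7,8}:  v_{2} + v_{7} + v_{8} = 0  ⟹  sig = [3:]
  P={3,4,6}:  v_{3} + v_{4} + v_{6} = v_{7} + v_{8}  ⟹  sig = [3:1,1]
  P={0,2,7}:  v_{0} + v_{2} + v_{7} = v_{1} + v_{3} + v_{6}  ⟹  sig = [3:1,1,1]
  P={1,3,5,6}:  v_{1} + v_{3} + v_{5} + v_{6} = 0  ⟹  sig = [4:]
  P={1,3,6,8}:  v_{1} + v_{3} + v_{6} + v_{8} = v_{0}  ⟹  sig = [4:1]
  P={1,5,7,8}:  v_{1} + v_{5} + v_{7} + v_{8} = v_{4}  ⟹  sig = [4:1]

Signatures (|P|; sorted positive RHS coefficients), sorted:
    [2:1]
    [2:1,1]
    [2:1,1,2]
    [3:]
    [3:1,1]
    [3:1,1,1]
    [4:]
    [4:1]
    [4:1]


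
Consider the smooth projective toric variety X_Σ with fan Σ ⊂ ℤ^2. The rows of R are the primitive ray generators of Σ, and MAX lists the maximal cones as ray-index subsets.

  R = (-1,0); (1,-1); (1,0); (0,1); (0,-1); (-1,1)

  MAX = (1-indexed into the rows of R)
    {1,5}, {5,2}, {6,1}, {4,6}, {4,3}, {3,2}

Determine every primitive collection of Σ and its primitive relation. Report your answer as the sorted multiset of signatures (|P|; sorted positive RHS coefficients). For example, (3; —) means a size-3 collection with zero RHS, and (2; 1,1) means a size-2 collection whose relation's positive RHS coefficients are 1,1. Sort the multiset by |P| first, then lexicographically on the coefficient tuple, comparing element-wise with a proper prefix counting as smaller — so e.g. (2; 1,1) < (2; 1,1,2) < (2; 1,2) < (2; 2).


Primitive collections (9):

  P = {1,3}:  v_{1} + v_{3} = 0 — sig = (2; —)
  P = {2,6}:  v_{2} + v_{6} = 0 — sig = (2; —)
  P = {4,5}:  v_{4} + v_{5} = 0 — sig = (2; —)
  P = {1,2}:  v_{1} + v_{2} = v_{5} — sig = (2; 1)
  P = {1,4}:  v_{1} + v_{4} = v_{6} — sig = (2; 1)
  P = {2,4}:  v_{2} + v_{4} = v_{3} — sig = (2; 1)
  P = {3,5}:  v_{3} + v_{5} = v_{2} — sig = (2; 1)
  P = {3,6}:  v_{3} + v_{6} = v_{4} — sig = (2; 1)
  P = {5,6}:  v_{5} + v_{6} = v_{1} — sig = (2; 1)

Sorted signature multiset PRS(X):
    (2; —)
    (2; —)
    (2; —)
    (2; 1)
    (2; 1)
    (2; 1)
    (2; 1)
    (2; 1)
    (2; 1)
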